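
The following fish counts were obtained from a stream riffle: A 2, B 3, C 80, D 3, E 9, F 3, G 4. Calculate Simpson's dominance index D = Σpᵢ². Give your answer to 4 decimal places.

0.6036

Total N = 2+3+80+3+9+3+4 = 104, so the proportions are 0.019231, 0.028846, 0.769231, 0.028846, 0.086538, 0.028846, 0.038462 (working shown to 6 dp, full precision carried).
D = 0.019231² + 0.028846² + 0.769231² + 0.028846² + 0.086538² + 0.028846² + 0.038462² = 0.000370 + 0.000832 + 0.591716 + 0.000832 + 0.007489 + 0.000832 + 0.001479 = 0.603550.
To 4 decimal places, D = 0.6036.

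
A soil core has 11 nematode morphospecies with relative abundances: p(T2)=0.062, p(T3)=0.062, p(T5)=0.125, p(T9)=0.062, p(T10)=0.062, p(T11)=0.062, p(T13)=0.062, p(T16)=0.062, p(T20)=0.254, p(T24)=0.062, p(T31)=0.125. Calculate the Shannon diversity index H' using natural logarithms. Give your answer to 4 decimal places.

2.2471

Each pᵢ ln pᵢ term (working shown to 6 dp, full precision carried): 0.062×(-2.780621)=-0.172398, 0.062×(-2.780621)=-0.172398, 0.125×(-2.079442)=-0.259930, 0.062×(-2.780621)=-0.172398, 0.062×(-2.780621)=-0.172398, 0.062×(-2.780621)=-0.172398, 0.062×(-2.780621)=-0.172398, 0.062×(-2.780621)=-0.172398, 0.254×(-1.370421)=-0.348087, 0.062×(-2.780621)=-0.172398, 0.125×(-2.079442)=-0.259930.
Sum = -2.247135, so H' = 2.2471.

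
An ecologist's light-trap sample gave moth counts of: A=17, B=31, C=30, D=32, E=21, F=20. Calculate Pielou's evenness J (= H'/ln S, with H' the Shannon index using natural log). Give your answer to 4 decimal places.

0.9839

Total N = 17+31+30+32+21+20 = 151, so the proportions are 0.112583, 0.205298, 0.198675, 0.211921, 0.139073, 0.13245 (working shown to 6 dp, full precision carried).
H' = −Σ pᵢ ln pᵢ = −((-0.245888) + (-0.325047) + (-0.321076) + (-0.328804) + (-0.274357) + (-0.267755)) = 1.762927.
With S = 6 species, ln S = 1.791759, so J = 1.762927/1.791759 = 0.983908, i.e. 0.9839 to 4 decimal places.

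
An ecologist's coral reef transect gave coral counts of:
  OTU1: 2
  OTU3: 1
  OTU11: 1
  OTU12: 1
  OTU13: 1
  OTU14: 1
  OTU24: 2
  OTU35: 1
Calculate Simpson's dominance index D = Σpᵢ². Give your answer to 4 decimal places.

Total N = 2+1+1+1+1+1+2+1 = 10, so the proportions are 0.2, 0.1, 0.1, 0.1, 0.1, 0.1, 0.2, 0.1 (working shown to 6 dp, full precision carried).
D = 0.2² + 0.1² + 0.1² + 0.1² + 0.1² + 0.1² + 0.2² + 0.1² = 0.040000 + 0.010000 + 0.010000 + 0.010000 + 0.010000 + 0.010000 + 0.040000 + 0.010000 = 0.140000.
To 4 decimal places, D = 0.1400.

0.1400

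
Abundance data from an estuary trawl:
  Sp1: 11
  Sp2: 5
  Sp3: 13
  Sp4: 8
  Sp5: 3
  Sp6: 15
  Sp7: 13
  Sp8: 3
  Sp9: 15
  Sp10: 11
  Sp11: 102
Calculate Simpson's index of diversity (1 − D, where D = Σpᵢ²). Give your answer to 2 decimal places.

Total N = 11+5+13+8+3+15+13+3+15+11+102 = 199, so the proportions are 0.0553, 0.0251, 0.0653, 0.0402, 0.0151, 0.0754, 0.0653, 0.0151, 0.0754, 0.0553, 0.5126 (working shown to 4 dp, full precision carried).
D = 0.0553² + 0.0251² + 0.0653² + 0.0402² + 0.0151² + 0.0754² + 0.0653² + 0.0151² + 0.0754² + 0.0553² + 0.5126² = 0.0031 + 0.0006 + 0.0043 + 0.0016 + 0.0002 + 0.0057 + 0.0043 + 0.0002 + 0.0057 + 0.0031 + 0.2627 = 0.2914.
So 1 − D = 0.7086, i.e. 0.71 to 2 decimal places.

0.71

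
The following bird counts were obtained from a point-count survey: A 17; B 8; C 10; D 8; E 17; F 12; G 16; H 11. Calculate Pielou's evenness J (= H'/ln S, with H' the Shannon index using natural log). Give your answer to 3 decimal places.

Total N = 17+8+10+8+17+12+16+11 = 99, so the proportions are 0.17172, 0.08081, 0.10101, 0.08081, 0.17172, 0.12121, 0.16162, 0.11111 (working shown to 5 dp, full precision carried).
H' = −Σ pᵢ ln pᵢ = −((-0.30255) + (-0.20329) + (-0.23157) + (-0.20329) + (-0.30255) + (-0.25578) + (-0.29455) + (-0.24414)) = 2.03771.
With S = 8 species, ln S = 2.07944, so J = 2.03771/2.07944 = 0.97993, i.e. 0.980 to 3 decimal places.

0.980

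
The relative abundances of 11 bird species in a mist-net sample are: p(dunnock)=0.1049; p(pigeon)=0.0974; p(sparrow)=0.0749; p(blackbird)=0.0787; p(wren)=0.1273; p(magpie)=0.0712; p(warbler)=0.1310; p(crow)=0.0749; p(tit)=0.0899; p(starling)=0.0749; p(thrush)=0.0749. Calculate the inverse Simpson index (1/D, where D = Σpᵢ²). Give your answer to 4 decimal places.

D = 0.1049² + 0.0974² + 0.0749² + 0.0787² + 0.1273² + 0.0712² + 0.131² + 0.0749² + 0.0899² + 0.0749² + 0.0749² = 0.011004010 + 0.009486760 + 0.005610010 + 0.006193690 + 0.016205290 + 0.005069440 + 0.017161000 + 0.005610010 + 0.008082010 + 0.005610010 + 0.005610010 = 0.095642240 (working shown to 9 dp, full precision carried).
So 1/D = 10.455631, i.e. 10.4556 to 4 decimal places.

10.4556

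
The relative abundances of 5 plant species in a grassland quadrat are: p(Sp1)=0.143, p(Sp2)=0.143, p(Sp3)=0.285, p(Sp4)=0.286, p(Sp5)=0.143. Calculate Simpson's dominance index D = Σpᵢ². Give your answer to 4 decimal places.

D = 0.143² + 0.143² + 0.285² + 0.286² + 0.143² = 0.020449 + 0.020449 + 0.081225 + 0.081796 + 0.020449 = 0.224368 (working shown to 6 dp, full precision carried).
To 4 decimal places, D = 0.2244.

0.2244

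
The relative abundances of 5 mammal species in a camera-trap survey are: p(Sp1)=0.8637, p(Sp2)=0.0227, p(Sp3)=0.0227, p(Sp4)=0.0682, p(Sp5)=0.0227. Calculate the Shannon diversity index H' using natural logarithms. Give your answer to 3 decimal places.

0.567

Each pᵢ ln pᵢ term (working shown to 5 dp, full precision carried): 0.8637×(-0.14653)=-0.12656, 0.0227×(-3.78539)=-0.08593, 0.0227×(-3.78539)=-0.08593, 0.0682×(-2.68531)=-0.18314, 0.0227×(-3.78539)=-0.08593.
Sum = -0.56748, so H' = 0.567.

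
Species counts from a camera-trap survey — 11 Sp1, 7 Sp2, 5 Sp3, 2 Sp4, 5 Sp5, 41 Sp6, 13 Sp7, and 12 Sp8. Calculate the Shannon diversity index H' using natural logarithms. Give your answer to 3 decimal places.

1.722

Total N = 11+7+5+2+5+41+13+12 = 96, so the proportions are 0.11458, 0.07292, 0.05208, 0.02083, 0.05208, 0.42708, 0.13542, 0.125 (working shown to 5 dp, full precision carried).
Each pᵢ ln pᵢ term: 0.11458×(-2.16645)=-0.24824, 0.07292×(-2.61844)=-0.19093, 0.05208×(-2.95491)=-0.15390, 0.02083×(-3.87120)=-0.08065, 0.05208×(-2.95491)=-0.15390, 0.42708×(-0.85078)=-0.36335, 0.13542×(-1.99940)=-0.27075, 0.125×(-2.07944)=-0.25993.
Sum = -1.72165, so H' = 1.722.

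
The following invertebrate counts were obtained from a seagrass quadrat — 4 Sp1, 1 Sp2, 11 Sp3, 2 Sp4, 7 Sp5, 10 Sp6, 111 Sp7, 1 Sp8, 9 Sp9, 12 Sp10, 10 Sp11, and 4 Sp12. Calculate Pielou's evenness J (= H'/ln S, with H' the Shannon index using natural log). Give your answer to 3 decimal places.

0.611

Total N = 4+1+11+2+7+10+111+1+9+12+10+4 = 182, so the proportions are 0.02198, 0.00549, 0.06044, 0.01099, 0.03846, 0.05495, 0.60989, 0.00549, 0.04945, 0.06593, 0.05495, 0.02198 (working shown to 5 dp, full precision carried).
H' = −Σ pᵢ ln pᵢ = −((-0.08391) + (-0.02859) + (-0.16960) + (-0.04957) + (-0.12531) + (-0.15942) + (-0.30158) + (-0.02859) + (-0.14869) + (-0.17928) + (-0.15942) + (-0.08391)) = 1.51786.
With S = 12 species, ln S = 2.48491, so J = 1.51786/2.48491 = 0.61083, i.e. 0.611 to 3 decimal places.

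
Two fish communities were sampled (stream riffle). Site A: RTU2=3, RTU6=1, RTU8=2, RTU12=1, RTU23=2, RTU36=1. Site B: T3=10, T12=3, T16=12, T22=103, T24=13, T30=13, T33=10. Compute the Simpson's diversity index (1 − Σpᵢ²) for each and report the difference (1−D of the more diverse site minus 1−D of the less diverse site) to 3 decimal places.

0.220

Site A: N=10, proportions 0.3, 0.1, 0.2, 0.1, 0.2, 0.1, giving 1−D = 0.80000 (working shown to 5 dp, full precision carried).
Site B: N=164, proportions 0.06098, 0.01829, 0.07317, 0.62805, 0.07927, 0.07927, 0.06098, giving 1−D = 0.57986.
Difference = |0.80000 − 0.57986| = 0.22014, i.e. 0.220 to 3 decimal places.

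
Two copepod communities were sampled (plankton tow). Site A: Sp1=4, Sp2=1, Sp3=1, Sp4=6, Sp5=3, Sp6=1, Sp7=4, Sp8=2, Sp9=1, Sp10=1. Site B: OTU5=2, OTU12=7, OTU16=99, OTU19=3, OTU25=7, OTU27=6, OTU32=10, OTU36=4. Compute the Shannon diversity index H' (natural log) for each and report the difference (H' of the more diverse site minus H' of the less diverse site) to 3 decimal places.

Site A: N=24, proportions 0.16667, 0.04167, 0.04167, 0.25, 0.125, 0.04167, 0.16667, 0.08333, 0.04167, 0.04167, giving H' = 2.07293 (working shown to 5 dp, full precision carried).
Site B: N=138, proportions 0.01449, 0.05072, 0.71739, 0.02174, 0.05072, 0.04348, 0.07246, 0.02899, giving H' = 1.11448.
Difference = |2.07293 − 1.11448| = 0.95845, i.e. 0.958 to 3 decimal places.

0.958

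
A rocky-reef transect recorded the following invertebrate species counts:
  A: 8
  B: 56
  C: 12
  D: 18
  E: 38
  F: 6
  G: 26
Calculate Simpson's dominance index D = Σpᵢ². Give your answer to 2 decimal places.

0.22

Total N = 8+56+12+18+38+6+26 = 164, so the proportions are 0.0488, 0.3415, 0.0732, 0.1098, 0.2317, 0.0366, 0.1585 (working shown to 4 dp, full precision carried).
D = 0.0488² + 0.3415² + 0.0732² + 0.1098² + 0.2317² + 0.0366² + 0.1585² = 0.0024 + 0.1166 + 0.0054 + 0.0120 + 0.0537 + 0.0013 + 0.0251 = 0.2165.
To 2 decimal places, D = 0.22.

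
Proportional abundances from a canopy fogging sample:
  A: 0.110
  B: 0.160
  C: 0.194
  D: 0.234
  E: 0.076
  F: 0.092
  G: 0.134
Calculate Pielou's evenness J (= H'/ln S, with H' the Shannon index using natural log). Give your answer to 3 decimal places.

H' = −Σ pᵢ ln pᵢ = −((-0.24280) + (-0.29321) + (-0.31814) + (-0.33987) + (-0.19585) + (-0.21951) + (-0.26933)) = 1.87871 (working shown to 5 dp, full precision carried).
With S = 7 species, ln S = 1.94591, so J = 1.87871/1.94591 = 0.96547, i.e. 0.965 to 3 decimal places.

0.965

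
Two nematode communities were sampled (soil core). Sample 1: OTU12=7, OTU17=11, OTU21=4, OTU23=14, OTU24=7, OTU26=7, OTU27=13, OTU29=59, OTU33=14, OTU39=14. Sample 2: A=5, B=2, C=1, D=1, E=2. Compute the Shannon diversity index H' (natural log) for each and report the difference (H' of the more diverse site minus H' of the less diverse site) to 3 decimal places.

Sample 1: N=150, proportions 0.04667, 0.07333, 0.02667, 0.09333, 0.04667, 0.04667, 0.08667, 0.39333, 0.09333, 0.09333, giving H' = 1.96033 (working shown to 5 dp, full precision carried).
Sample 2: N=11, proportions 0.45455, 0.18182, 0.09091, 0.09091, 0.18182, giving H' = 1.41428.
Difference = |1.96033 − 1.41428| = 0.54605, i.e. 0.546 to 3 decimal places.

0.546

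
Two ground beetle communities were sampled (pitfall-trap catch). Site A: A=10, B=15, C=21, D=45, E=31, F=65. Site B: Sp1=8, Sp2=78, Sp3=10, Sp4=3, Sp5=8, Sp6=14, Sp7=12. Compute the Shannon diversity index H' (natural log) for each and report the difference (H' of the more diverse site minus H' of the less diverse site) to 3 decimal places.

Site A: N=187, proportions 0.05348, 0.08021, 0.1123, 0.24064, 0.16578, 0.34759, giving H' = 1.61255 (working shown to 5 dp, full precision carried).
Site B: N=133, proportions 0.06015, 0.58647, 0.07519, 0.02256, 0.06015, 0.10526, 0.09023, giving H' = 1.38522.
Difference = |1.61255 − 1.38522| = 0.22733, i.e. 0.227 to 3 decimal places.

0.227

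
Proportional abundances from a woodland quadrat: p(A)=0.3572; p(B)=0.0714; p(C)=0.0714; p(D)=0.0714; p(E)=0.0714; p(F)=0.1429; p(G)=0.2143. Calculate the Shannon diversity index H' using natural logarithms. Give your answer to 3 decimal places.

Each pᵢ ln pᵢ term (working shown to 5 dp, full precision carried): 0.3572×(-1.02946)=-0.36772, 0.0714×(-2.63946)=-0.18846, 0.0714×(-2.63946)=-0.18846, 0.0714×(-2.63946)=-0.18846, 0.0714×(-2.63946)=-0.18846, 0.1429×(-1.94561)=-0.27803, 0.2143×(-1.54038)=-0.33010.
Sum = -1.72968, so H' = 1.730.

1.730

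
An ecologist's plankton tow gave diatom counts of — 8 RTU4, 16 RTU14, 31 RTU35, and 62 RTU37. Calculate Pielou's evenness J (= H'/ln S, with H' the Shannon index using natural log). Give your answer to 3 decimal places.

0.825

Total N = 8+16+31+62 = 117, so the proportions are 0.06838, 0.13675, 0.26496, 0.52991 (working shown to 5 dp, full precision carried).
H' = −Σ pᵢ ln pᵢ = −((-0.18343) + (-0.27208) + (-0.35191) + (-0.33652)) = 1.14394.
With S = 4 species, ln S = 1.38629, so J = 1.14394/1.38629 = 0.82518, i.e. 0.825 to 3 decimal places.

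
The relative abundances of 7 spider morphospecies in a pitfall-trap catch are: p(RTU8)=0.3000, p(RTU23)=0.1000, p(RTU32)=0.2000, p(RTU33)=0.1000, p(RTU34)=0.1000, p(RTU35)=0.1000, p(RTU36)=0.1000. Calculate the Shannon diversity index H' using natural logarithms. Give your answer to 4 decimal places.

1.8344

Each pᵢ ln pᵢ term (working shown to 6 dp, full precision carried): 0.3×(-1.203973)=-0.361192, 0.1×(-2.302585)=-0.230259, 0.2×(-1.609438)=-0.321888, 0.1×(-2.302585)=-0.230259, 0.1×(-2.302585)=-0.230259, 0.1×(-2.302585)=-0.230259, 0.1×(-2.302585)=-0.230259.
Sum = -1.834372, so H' = 1.8344.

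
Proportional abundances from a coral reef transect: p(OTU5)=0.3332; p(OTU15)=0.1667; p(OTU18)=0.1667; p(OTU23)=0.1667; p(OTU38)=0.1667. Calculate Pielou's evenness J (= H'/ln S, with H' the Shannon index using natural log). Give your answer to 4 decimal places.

0.9698

H' = −Σ pᵢ ln pᵢ = −((-0.366191) + (-0.298653) + (-0.298653) + (-0.298653) + (-0.298653)) = 1.560803 (working shown to 6 dp, full precision carried).
With S = 5 species, ln S = 1.609438, so J = 1.560803/1.609438 = 0.969781, i.e. 0.9698 to 4 decimal places.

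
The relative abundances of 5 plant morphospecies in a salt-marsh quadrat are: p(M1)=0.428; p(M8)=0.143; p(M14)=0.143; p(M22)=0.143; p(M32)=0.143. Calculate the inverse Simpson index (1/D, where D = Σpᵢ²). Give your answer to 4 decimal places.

3.7739

D = 0.428² + 0.143² + 0.143² + 0.143² + 0.143² = 0.18318400 + 0.02044900 + 0.02044900 + 0.02044900 + 0.02044900 = 0.26498000 (working shown to 8 dp, full precision carried).
So 1/D = 3.773870, i.e. 3.7739 to 4 decimal places.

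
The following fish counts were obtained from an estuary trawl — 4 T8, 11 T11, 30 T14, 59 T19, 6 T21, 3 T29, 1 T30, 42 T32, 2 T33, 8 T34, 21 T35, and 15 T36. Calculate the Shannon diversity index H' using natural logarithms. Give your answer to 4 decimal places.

Total N = 4+11+30+59+6+3+1+42+2+8+21+15 = 202, so the proportions are 0.019802, 0.054455, 0.148515, 0.292079, 0.029703, 0.014851, 0.00495, 0.207921, 0.009901, 0.039604, 0.10396, 0.074257 (working shown to 6 dp, full precision carried).
Each pᵢ ln pᵢ term: 0.019802×(-3.921973)=-0.077663, 0.054455×(-2.910372)=-0.158486, 0.148515×(-1.907070)=-0.283228, 0.292079×(-1.230730)=-0.359471, 0.029703×(-3.516508)=-0.104451, 0.014851×(-4.209655)=-0.062520, 0.00495×(-5.308268)=-0.026279, 0.207921×(-1.570598)=-0.326560, 0.009901×(-4.615121)=-0.045694, 0.039604×(-3.228826)=-0.127874, 0.10396×(-2.263745)=-0.235340, 0.074257×(-2.600217)=-0.193085.
Sum = -2.000650, so H' = 2.0007.

2.0007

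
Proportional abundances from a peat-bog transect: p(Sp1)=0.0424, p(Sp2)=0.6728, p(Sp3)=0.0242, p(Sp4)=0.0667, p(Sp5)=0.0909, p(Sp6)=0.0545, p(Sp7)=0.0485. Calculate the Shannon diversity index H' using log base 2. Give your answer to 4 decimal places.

Each pᵢ log₂ pᵢ term (working shown to 6 dp, full precision carried): 0.0424×(-4.559792)=-0.193335, 0.6728×(-0.571750)=-0.384674, 0.0242×(-5.368849)=-0.129926, 0.0667×(-3.906169)=-0.260542, 0.0909×(-3.459576)=-0.314475, 0.0545×(-4.197600)=-0.228769, 0.0485×(-4.365871)=-0.211745.
Sum = -1.723466, so H' = 1.7235.

1.7235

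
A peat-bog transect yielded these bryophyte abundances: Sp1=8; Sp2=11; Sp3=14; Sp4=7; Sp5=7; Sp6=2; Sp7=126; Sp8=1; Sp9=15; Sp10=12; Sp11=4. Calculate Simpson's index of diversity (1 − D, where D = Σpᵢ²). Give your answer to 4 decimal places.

0.6092

Total N = 8+11+14+7+7+2+126+1+15+12+4 = 207, so the proportions are 0.038647, 0.05314, 0.067633, 0.033816, 0.033816, 0.009662, 0.608696, 0.004831, 0.072464, 0.057971, 0.019324 (working shown to 6 dp, full precision carried).
D = 0.038647² + 0.05314² + 0.067633² + 0.033816² + 0.033816² + 0.009662² + 0.608696² + 0.004831² + 0.072464² + 0.057971² + 0.019324² = 0.001494 + 0.002824 + 0.004574 + 0.001144 + 0.001144 + 0.000093 + 0.370510 + 0.000023 + 0.005251 + 0.003361 + 0.000373 = 0.390791.
So 1 − D = 0.609209, i.e. 0.6092 to 4 decimal places.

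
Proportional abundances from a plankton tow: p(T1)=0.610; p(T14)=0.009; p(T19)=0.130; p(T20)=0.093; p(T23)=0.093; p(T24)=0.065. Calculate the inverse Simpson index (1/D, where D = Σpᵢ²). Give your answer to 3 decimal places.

2.435

D = 0.61² + 0.009² + 0.13² + 0.093² + 0.093² + 0.065² = 0.372100 + 0.000081 + 0.016900 + 0.008649 + 0.008649 + 0.004225 = 0.410604 (working shown to 6 dp, full precision carried).
So 1/D = 2.43544, i.e. 2.435 to 3 decimal places.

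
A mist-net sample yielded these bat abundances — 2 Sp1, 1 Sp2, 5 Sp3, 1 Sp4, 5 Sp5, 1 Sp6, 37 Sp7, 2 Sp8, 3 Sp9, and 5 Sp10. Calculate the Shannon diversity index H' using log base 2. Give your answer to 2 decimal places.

2.14

Total N = 2+1+5+1+5+1+37+2+3+5 = 62, so the proportions are 0.0323, 0.0161, 0.0806, 0.0161, 0.0806, 0.0161, 0.5968, 0.0323, 0.0484, 0.0806 (working shown to 4 dp, full precision carried).
Each pᵢ log₂ pᵢ term: 0.0323×(-4.9542)=-0.1598, 0.0161×(-5.9542)=-0.0960, 0.0806×(-3.6323)=-0.2929, 0.0161×(-5.9542)=-0.0960, 0.0806×(-3.6323)=-0.2929, 0.0161×(-5.9542)=-0.0960, 0.5968×(-0.7447)=-0.4444, 0.0323×(-4.9542)=-0.1598, 0.0484×(-4.3692)=-0.2114, 0.0806×(-3.6323)=-0.2929.
Sum = -2.1424, so H' = 2.14.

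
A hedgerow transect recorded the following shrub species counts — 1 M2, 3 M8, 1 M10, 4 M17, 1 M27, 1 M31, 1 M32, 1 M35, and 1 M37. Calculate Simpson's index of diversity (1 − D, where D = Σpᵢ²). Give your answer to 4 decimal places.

0.8367

Total N = 1+3+1+4+1+1+1+1+1 = 14, so the proportions are 0.071429, 0.214286, 0.071429, 0.285714, 0.071429, 0.071429, 0.071429, 0.071429, 0.071429 (working shown to 6 dp, full precision carried).
D = 0.071429² + 0.214286² + 0.071429² + 0.285714² + 0.071429² + 0.071429² + 0.071429² + 0.071429² + 0.071429² = 0.005102 + 0.045918 + 0.005102 + 0.081633 + 0.005102 + 0.005102 + 0.005102 + 0.005102 + 0.005102 = 0.163265.
So 1 − D = 0.836735, i.e. 0.8367 to 4 decimal places.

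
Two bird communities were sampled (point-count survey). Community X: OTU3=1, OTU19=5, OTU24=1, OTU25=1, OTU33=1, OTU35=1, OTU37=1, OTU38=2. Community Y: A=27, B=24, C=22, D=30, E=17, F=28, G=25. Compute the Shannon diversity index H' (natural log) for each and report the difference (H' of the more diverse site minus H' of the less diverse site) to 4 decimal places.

0.0930

Community X: N=13, proportions 0.076923, 0.384615, 0.076923, 0.076923, 0.076923, 0.076923, 0.076923, 0.153846, giving H' = 1.839297 (working shown to 6 dp, full precision carried).
Community Y: N=173, proportions 0.156069, 0.138728, 0.127168, 0.17341, 0.098266, 0.16185, 0.144509, giving H' = 1.932263.
Difference = |1.839297 − 1.932263| = 0.092966, i.e. 0.0930 to 4 decimal places.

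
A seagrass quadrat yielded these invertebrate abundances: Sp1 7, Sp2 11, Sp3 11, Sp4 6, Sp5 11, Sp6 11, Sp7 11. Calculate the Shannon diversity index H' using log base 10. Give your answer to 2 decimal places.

Total N = 7+11+11+6+11+11+11 = 68, so the proportions are 0.1029, 0.1618, 0.1618, 0.0882, 0.1618, 0.1618, 0.1618 (working shown to 4 dp, full precision carried).
Each pᵢ log₁₀ pᵢ term: 0.1029×(-0.9874)=-0.1016, 0.1618×(-0.7911)=-0.1280, 0.1618×(-0.7911)=-0.1280, 0.0882×(-1.0544)=-0.0930, 0.1618×(-0.7911)=-0.1280, 0.1618×(-0.7911)=-0.1280, 0.1618×(-0.7911)=-0.1280.
Sum = -0.8346, so H' = 0.83.

0.83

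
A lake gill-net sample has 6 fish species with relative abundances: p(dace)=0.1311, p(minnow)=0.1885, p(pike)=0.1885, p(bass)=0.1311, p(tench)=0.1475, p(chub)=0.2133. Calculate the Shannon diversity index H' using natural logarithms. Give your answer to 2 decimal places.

1.77

Each pᵢ ln pᵢ term (working shown to 4 dp, full precision carried): 0.1311×(-2.0318)=-0.2664, 0.1885×(-1.6687)=-0.3145, 0.1885×(-1.6687)=-0.3145, 0.1311×(-2.0318)=-0.2664, 0.1475×(-1.9139)=-0.2823, 0.2133×(-1.5451)=-0.3296.
Sum = -1.7737, so H' = 1.77.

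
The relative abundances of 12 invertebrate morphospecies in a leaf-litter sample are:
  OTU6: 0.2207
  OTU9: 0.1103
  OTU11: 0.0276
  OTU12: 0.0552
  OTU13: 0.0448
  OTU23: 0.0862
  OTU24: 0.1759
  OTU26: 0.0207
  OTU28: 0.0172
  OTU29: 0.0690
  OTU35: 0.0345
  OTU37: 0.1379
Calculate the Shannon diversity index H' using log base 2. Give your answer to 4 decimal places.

3.1966

Each pᵢ log₂ pᵢ term (working shown to 6 dp, full precision carried): 0.2207×(-2.179841)=-0.481091, 0.1103×(-3.180495)=-0.350809, 0.0276×(-5.179188)=-0.142946, 0.0552×(-4.179188)=-0.230691, 0.0448×(-4.480357)=-0.200720, 0.0862×(-3.536168)=-0.304818, 0.1759×(-2.507173)=-0.441012, 0.0207×(-5.594225)=-0.115800, 0.0172×(-5.861448)=-0.100817, 0.069×(-3.857260)=-0.266151, 0.0345×(-4.857260)=-0.167575, 0.1379×(-2.858306)=-0.394160.
Sum = -3.196590, so H' = 3.1966.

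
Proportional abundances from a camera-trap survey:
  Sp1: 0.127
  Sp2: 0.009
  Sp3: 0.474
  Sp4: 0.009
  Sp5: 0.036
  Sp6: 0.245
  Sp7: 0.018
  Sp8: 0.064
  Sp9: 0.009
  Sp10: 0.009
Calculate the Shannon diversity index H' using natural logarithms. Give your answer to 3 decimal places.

1.498

Each pᵢ ln pᵢ term (working shown to 5 dp, full precision carried): 0.127×(-2.06357)=-0.26207, 0.009×(-4.71053)=-0.04239, 0.474×(-0.74655)=-0.35386, 0.009×(-4.71053)=-0.04239, 0.036×(-3.32424)=-0.11967, 0.245×(-1.40650)=-0.34459, 0.018×(-4.01738)=-0.07231, 0.064×(-2.74887)=-0.17593, 0.009×(-4.71053)=-0.04239, 0.009×(-4.71053)=-0.04239.
Sum = -1.49802, so H' = 1.498.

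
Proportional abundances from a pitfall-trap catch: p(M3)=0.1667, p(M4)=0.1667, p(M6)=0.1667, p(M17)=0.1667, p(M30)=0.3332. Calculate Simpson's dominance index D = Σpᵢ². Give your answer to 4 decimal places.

0.2222

D = 0.1667² + 0.1667² + 0.1667² + 0.1667² + 0.3332² = 0.027789 + 0.027789 + 0.027789 + 0.027789 + 0.111022 = 0.222178 (working shown to 6 dp, full precision carried).
To 4 decimal places, D = 0.2222.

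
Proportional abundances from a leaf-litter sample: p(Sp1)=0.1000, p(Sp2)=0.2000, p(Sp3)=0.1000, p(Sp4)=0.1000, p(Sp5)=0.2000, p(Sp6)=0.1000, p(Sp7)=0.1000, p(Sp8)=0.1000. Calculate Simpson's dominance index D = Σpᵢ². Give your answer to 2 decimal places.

0.14

D = 0.1² + 0.2² + 0.1² + 0.1² + 0.2² + 0.1² + 0.1² + 0.1² = 0.0100 + 0.0400 + 0.0100 + 0.0100 + 0.0400 + 0.0100 + 0.0100 + 0.0100 = 0.1400 (working shown to 4 dp, full precision carried).
To 2 decimal places, D = 0.14.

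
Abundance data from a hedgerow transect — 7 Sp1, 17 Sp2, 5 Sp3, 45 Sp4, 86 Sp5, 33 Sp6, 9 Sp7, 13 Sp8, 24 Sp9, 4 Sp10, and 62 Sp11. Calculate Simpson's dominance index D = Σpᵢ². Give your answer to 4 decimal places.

Total N = 7+17+5+45+86+33+9+13+24+4+62 = 305, so the proportions are 0.022951, 0.055738, 0.016393, 0.147541, 0.281967, 0.108197, 0.029508, 0.042623, 0.078689, 0.013115, 0.203279 (working shown to 6 dp, full precision carried).
D = 0.022951² + 0.055738² + 0.016393² + 0.147541² + 0.281967² + 0.108197² + 0.029508² + 0.042623² + 0.078689² + 0.013115² + 0.203279² = 0.000527 + 0.003107 + 0.000269 + 0.021768 + 0.079506 + 0.011707 + 0.000871 + 0.001817 + 0.006192 + 0.000172 + 0.041322 = 0.167256.
To 4 decimal places, D = 0.1673.

0.1673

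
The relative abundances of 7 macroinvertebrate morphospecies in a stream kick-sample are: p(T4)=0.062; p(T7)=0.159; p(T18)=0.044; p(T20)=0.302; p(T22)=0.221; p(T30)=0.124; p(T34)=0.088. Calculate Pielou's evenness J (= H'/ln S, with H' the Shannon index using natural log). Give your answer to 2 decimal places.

0.91

H' = −Σ pᵢ ln pᵢ = −((-0.1724) + (-0.2924) + (-0.1374) + (-0.3616) + (-0.3336) + (-0.2588) + (-0.2139)) = 1.7701 (working shown to 4 dp, full precision carried).
With S = 7 species, ln S = 1.9459, so J = 1.7701/1.9459 = 0.9097, i.e. 0.91 to 2 decimal places.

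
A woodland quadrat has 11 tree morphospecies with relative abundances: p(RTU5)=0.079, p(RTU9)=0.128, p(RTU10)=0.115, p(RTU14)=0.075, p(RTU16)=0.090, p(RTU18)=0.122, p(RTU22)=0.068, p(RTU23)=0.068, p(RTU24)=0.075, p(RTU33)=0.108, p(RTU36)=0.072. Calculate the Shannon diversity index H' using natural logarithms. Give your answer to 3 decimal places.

2.370

Each pᵢ ln pᵢ term (working shown to 5 dp, full precision carried): 0.079×(-2.53831)=-0.20053, 0.128×(-2.05573)=-0.26313, 0.115×(-2.16282)=-0.24872, 0.075×(-2.59027)=-0.19427, 0.09×(-2.40795)=-0.21672, 0.122×(-2.10373)=-0.25666, 0.068×(-2.68825)=-0.18280, 0.068×(-2.68825)=-0.18280, 0.075×(-2.59027)=-0.19427, 0.108×(-2.22562)=-0.24037, 0.072×(-2.63109)=-0.18944.
Sum = -2.36970, so H' = 2.370.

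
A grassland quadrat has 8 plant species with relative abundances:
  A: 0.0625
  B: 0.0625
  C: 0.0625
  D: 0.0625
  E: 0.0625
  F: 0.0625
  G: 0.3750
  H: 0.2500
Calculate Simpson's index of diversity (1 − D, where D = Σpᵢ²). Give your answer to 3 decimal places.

D = 0.0625² + 0.0625² + 0.0625² + 0.0625² + 0.0625² + 0.0625² + 0.375² + 0.25² = 0.00391 + 0.00391 + 0.00391 + 0.00391 + 0.00391 + 0.00391 + 0.14062 + 0.06250 = 0.22656 (working shown to 5 dp, full precision carried).
So 1 − D = 0.77344, i.e. 0.773 to 3 decimal places.

0.773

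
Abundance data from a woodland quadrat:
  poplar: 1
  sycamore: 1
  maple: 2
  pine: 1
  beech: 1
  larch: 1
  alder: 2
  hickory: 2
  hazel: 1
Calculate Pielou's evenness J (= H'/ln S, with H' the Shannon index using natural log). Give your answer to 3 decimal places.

Total N = 1+1+2+1+1+1+2+2+1 = 12, so the proportions are 0.08333, 0.08333, 0.16667, 0.08333, 0.08333, 0.08333, 0.16667, 0.16667, 0.08333 (working shown to 5 dp, full precision carried).
H' = −Σ pᵢ ln pᵢ = −((-0.20708) + (-0.20708) + (-0.29863) + (-0.20708) + (-0.20708) + (-0.20708) + (-0.29863) + (-0.29863) + (-0.20708)) = 2.13833.
With S = 9 species, ln S = 2.19722, so J = 2.13833/2.19722 = 0.97320, i.e. 0.973 to 3 decimal places.

0.973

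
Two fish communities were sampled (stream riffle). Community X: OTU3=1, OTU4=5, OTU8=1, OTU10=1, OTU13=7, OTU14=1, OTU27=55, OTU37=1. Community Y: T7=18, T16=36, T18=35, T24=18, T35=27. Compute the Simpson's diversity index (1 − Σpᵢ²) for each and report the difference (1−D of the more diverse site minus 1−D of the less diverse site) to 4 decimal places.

0.3817

Community X: N=72, proportions 0.013889, 0.069444, 0.013889, 0.013889, 0.097222, 0.013889, 0.763889, 0.013889, giving 1−D = 0.401235 (working shown to 6 dp, full precision carried).
Community Y: N=134, proportions 0.134328, 0.268657, 0.261194, 0.134328, 0.201493, giving 1−D = 0.782914.
Difference = |0.401235 − 0.782914| = 0.381679, i.e. 0.3817 to 4 decimal places.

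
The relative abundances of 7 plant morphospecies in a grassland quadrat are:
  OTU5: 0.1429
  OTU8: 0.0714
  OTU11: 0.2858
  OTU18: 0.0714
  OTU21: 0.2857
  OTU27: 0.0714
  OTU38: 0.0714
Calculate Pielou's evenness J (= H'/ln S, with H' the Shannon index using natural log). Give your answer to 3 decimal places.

H' = −Σ pᵢ ln pᵢ = −((-0.27803) + (-0.18846) + (-0.35795) + (-0.18846) + (-0.35793) + (-0.18846) + (-0.18846)) = 1.74774 (working shown to 5 dp, full precision carried).
With S = 7 species, ln S = 1.94591, so J = 1.74774/1.94591 = 0.89816, i.e. 0.898 to 3 decimal places.

0.898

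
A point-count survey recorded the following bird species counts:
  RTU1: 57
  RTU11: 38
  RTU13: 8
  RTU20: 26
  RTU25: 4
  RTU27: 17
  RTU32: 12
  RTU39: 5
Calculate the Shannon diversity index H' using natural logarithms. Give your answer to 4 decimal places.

Total N = 57+38+8+26+4+17+12+5 = 167, so the proportions are 0.341317, 0.227545, 0.047904, 0.155689, 0.023952, 0.101796, 0.071856, 0.02994 (working shown to 6 dp, full precision carried).
Each pᵢ ln pᵢ term: 0.341317×(-1.074943)=-0.366897, 0.227545×(-1.480408)=-0.336859, 0.047904×(-3.038552)=-0.145559, 0.155689×(-1.859897)=-0.289565, 0.023952×(-3.731699)=-0.089382, 0.101796×(-2.284780)=-0.232582, 0.071856×(-2.633087)=-0.189204, 0.02994×(-3.508556)=-0.105047.
Sum = -1.755095, so H' = 1.7551.

1.7551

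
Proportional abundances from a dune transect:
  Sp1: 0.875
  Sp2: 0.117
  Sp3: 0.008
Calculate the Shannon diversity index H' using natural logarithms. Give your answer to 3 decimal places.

0.406

Each pᵢ ln pᵢ term (working shown to 7 dp, full precision carried): 0.875×(-0.1335314)=-0.1168400, 0.117×(-2.1455813)=-0.2510330, 0.008×(-4.8283137)=-0.0386265.
Sum = -0.4064995, so H' = 0.406.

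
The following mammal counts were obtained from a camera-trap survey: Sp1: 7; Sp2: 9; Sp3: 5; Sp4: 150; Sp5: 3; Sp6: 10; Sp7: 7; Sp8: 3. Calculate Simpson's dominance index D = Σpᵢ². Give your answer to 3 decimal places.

Total N = 7+9+5+150+3+10+7+3 = 194, so the proportions are 0.03608, 0.04639, 0.02577, 0.7732, 0.01546, 0.05155, 0.03608, 0.01546 (working shown to 5 dp, full precision carried).
D = 0.03608² + 0.04639² + 0.02577² + 0.7732² + 0.01546² + 0.05155² + 0.03608² + 0.01546² = 0.00130 + 0.00215 + 0.00066 + 0.59783 + 0.00024 + 0.00266 + 0.00130 + 0.00024 = 0.60639.
To 3 decimal places, D = 0.606.

0.606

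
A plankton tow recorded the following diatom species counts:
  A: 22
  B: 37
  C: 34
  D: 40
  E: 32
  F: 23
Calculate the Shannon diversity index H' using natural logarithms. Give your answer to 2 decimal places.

1.77

Total N = 22+37+34+40+32+23 = 188, so the proportions are 0.117, 0.1968, 0.1809, 0.2128, 0.1702, 0.1223 (working shown to 4 dp, full precision carried).
Each pᵢ ln pᵢ term: 0.117×(-2.1454)=-0.2511, 0.1968×(-1.6255)=-0.3199, 0.1809×(-1.7101)=-0.3093, 0.2128×(-1.5476)=-0.3293, 0.1702×(-1.7707)=-0.3014, 0.1223×(-2.1009)=-0.2570.
Sum = -1.7679, so H' = 1.77.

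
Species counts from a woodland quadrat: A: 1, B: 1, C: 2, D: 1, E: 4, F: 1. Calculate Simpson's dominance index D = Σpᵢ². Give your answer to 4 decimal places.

0.2400

Total N = 1+1+2+1+4+1 = 10, so the proportions are 0.1, 0.1, 0.2, 0.1, 0.4, 0.1 (working shown to 6 dp, full precision carried).
D = 0.1² + 0.1² + 0.2² + 0.1² + 0.4² + 0.1² = 0.010000 + 0.010000 + 0.040000 + 0.010000 + 0.160000 + 0.010000 = 0.240000.
To 4 decimal places, D = 0.2400.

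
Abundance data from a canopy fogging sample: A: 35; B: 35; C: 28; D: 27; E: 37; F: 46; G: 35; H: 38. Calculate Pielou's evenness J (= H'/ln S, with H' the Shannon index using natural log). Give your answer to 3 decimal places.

0.994

Total N = 35+35+28+27+37+46+35+38 = 281, so the proportions are 0.12456, 0.12456, 0.09964, 0.09609, 0.13167, 0.1637, 0.12456, 0.13523 (working shown to 5 dp, full precision carried).
H' = −Σ pᵢ ln pᵢ = −((-0.25945) + (-0.25945) + (-0.22979) + (-0.22508) + (-0.26696) + (-0.29625) + (-0.25945) + (-0.27057)) = 2.06700.
With S = 8 species, ln S = 2.07944, so J = 2.06700/2.07944 = 0.99402, i.e. 0.994 to 3 decimal places.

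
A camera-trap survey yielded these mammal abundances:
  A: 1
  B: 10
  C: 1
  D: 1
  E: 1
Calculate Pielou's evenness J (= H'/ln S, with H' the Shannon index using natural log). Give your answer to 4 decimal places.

0.6178

Total N = 1+10+1+1+1 = 14, so the proportions are 0.071429, 0.714286, 0.071429, 0.071429, 0.071429 (working shown to 6 dp, full precision carried).
H' = −Σ pᵢ ln pᵢ = −((-0.188504) + (-0.240337) + (-0.188504) + (-0.188504) + (-0.188504)) = 0.994354.
With S = 5 species, ln S = 1.609438, so J = 0.994354/1.609438 = 0.617827, i.e. 0.6178 to 4 decimal places.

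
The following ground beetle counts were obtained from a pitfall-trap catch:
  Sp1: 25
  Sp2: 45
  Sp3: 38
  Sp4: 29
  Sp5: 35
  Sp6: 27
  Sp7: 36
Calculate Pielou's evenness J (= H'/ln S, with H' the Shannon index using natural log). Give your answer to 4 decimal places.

Total N = 25+45+38+29+35+27+36 = 235, so the proportions are 0.106383, 0.191489, 0.161702, 0.123404, 0.148936, 0.114894, 0.153191 (working shown to 6 dp, full precision carried).
H' = −Σ pᵢ ln pᵢ = −((-0.238373) + (-0.316517) + (-0.294621) + (-0.258197) + (-0.283610) + (-0.248601) + (-0.287397)) = 1.927317.
With S = 7 species, ln S = 1.945910, so J = 1.927317/1.945910 = 0.990445, i.e. 0.9904 to 4 decimal places.

0.9904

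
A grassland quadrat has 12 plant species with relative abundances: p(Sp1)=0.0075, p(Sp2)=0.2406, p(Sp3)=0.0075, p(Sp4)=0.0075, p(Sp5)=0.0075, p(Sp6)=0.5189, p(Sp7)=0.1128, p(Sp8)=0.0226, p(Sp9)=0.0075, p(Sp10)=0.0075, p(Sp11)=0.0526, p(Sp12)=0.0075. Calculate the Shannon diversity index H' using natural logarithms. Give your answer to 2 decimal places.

Each pᵢ ln pᵢ term (working shown to 4 dp, full precision carried): 0.0075×(-4.8929)=-0.0367, 0.2406×(-1.4246)=-0.3428, 0.0075×(-4.8929)=-0.0367, 0.0075×(-4.8929)=-0.0367, 0.0075×(-4.8929)=-0.0367, 0.5189×(-0.6560)=-0.3404, 0.1128×(-2.1821)=-0.2461, 0.0226×(-3.7898)=-0.0856, 0.0075×(-4.8929)=-0.0367, 0.0075×(-4.8929)=-0.0367, 0.0526×(-2.9450)=-0.1549, 0.0075×(-4.8929)=-0.0367.
Sum = -1.4268, so H' = 1.43.

1.43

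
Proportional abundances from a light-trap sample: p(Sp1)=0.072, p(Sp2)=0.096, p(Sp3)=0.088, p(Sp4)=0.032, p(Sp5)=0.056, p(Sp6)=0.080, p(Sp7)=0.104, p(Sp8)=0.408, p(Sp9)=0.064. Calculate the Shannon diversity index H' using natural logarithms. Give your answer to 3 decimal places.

Each pᵢ ln pᵢ term (working shown to 5 dp, full precision carried): 0.072×(-2.63109)=-0.18944, 0.096×(-2.34341)=-0.22497, 0.088×(-2.43042)=-0.21388, 0.032×(-3.44202)=-0.11014, 0.056×(-2.88240)=-0.16141, 0.08×(-2.52573)=-0.20206, 0.104×(-2.26336)=-0.23539, 0.408×(-0.89649)=-0.36577, 0.064×(-2.74887)=-0.17593.
Sum = -1.87898, so H' = 1.879.

1.879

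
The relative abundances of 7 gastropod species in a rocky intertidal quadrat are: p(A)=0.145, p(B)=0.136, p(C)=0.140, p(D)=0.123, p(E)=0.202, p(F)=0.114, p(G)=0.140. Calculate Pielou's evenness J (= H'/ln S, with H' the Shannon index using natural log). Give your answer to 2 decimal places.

0.99

H' = −Σ pᵢ ln pᵢ = −((-0.2800) + (-0.2713) + (-0.2753) + (-0.2578) + (-0.3231) + (-0.2476) + (-0.2753)) = 1.9303 (working shown to 4 dp, full precision carried).
With S = 7 species, ln S = 1.9459, so J = 1.9303/1.9459 = 0.9920, i.e. 0.99 to 2 decimal places.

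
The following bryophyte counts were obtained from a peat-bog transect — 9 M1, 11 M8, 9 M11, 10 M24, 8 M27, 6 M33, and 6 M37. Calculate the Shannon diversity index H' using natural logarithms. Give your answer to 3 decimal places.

1.923

Total N = 9+11+9+10+8+6+6 = 59, so the proportions are 0.15254, 0.18644, 0.15254, 0.16949, 0.13559, 0.10169, 0.10169 (working shown to 5 dp, full precision carried).
Each pᵢ ln pᵢ term: 0.15254×(-1.88031)=-0.28683, 0.18644×(-1.67964)=-0.31315, 0.15254×(-1.88031)=-0.28683, 0.16949×(-1.77495)=-0.30084, 0.13559×(-1.99810)=-0.27093, 0.10169×(-2.28578)=-0.23245, 0.10169×(-2.28578)=-0.23245.
Sum = -1.92348, so H' = 1.923.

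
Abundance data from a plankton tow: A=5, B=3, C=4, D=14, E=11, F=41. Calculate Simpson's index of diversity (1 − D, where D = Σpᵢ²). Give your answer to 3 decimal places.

Total N = 5+3+4+14+11+41 = 78, so the proportions are 0.0641, 0.03846, 0.05128, 0.17949, 0.14103, 0.52564 (working shown to 5 dp, full precision carried).
D = 0.0641² + 0.03846² + 0.05128² + 0.17949² + 0.14103² + 0.52564² = 0.00411 + 0.00148 + 0.00263 + 0.03222 + 0.01989 + 0.27630 = 0.33662.
So 1 − D = 0.66338, i.e. 0.663 to 3 decimal places.

0.663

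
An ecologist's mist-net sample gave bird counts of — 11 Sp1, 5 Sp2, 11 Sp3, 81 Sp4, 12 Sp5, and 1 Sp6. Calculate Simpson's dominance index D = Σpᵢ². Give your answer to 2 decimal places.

Total N = 11+5+11+81+12+1 = 121, so the proportions are 0.0909, 0.0413, 0.0909, 0.6694, 0.0992, 0.0083 (working shown to 4 dp, full precision carried).
D = 0.0909² + 0.0413² + 0.0909² + 0.6694² + 0.0992² + 0.0083² = 0.0083 + 0.0017 + 0.0083 + 0.4481 + 0.0098 + 0.0001 = 0.4763.
To 2 decimal places, D = 0.48.

0.48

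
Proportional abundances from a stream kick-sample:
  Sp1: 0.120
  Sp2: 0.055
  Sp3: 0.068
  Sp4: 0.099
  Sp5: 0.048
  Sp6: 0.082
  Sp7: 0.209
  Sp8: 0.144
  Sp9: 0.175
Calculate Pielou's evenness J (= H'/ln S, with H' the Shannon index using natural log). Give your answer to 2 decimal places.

H' = −Σ pᵢ ln pᵢ = −((-0.2544) + (-0.1595) + (-0.1828) + (-0.2290) + (-0.1458) + (-0.2051) + (-0.3272) + (-0.2791) + (-0.3050)) = 2.0878 (working shown to 4 dp, full precision carried).
With S = 9 species, ln S = 2.1972, so J = 2.0878/2.1972 = 0.9502, i.e. 0.95 to 2 decimal places.

0.95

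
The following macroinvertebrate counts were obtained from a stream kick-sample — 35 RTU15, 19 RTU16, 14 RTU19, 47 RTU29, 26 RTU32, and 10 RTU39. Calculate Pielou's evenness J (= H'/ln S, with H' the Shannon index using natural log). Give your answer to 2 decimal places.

0.93

Total N = 35+19+14+47+26+10 = 151, so the proportions are 0.2318, 0.1258, 0.0927, 0.3113, 0.1722, 0.0662 (working shown to 4 dp, full precision carried).
H' = −Σ pᵢ ln pᵢ = −((-0.3389) + (-0.2608) + (-0.2205) + (-0.3633) + (-0.3029) + (-0.1798)) = 1.6661.
With S = 6 species, ln S = 1.7918, so J = 1.6661/1.7918 = 0.9299, i.e. 0.93 to 2 decimal places.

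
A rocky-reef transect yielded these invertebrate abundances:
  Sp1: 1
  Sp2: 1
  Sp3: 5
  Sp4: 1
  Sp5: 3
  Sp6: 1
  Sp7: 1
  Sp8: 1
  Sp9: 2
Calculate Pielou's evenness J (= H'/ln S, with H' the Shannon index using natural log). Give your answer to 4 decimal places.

Total N = 1+1+5+1+3+1+1+1+2 = 16, so the proportions are 0.0625, 0.0625, 0.3125, 0.0625, 0.1875, 0.0625, 0.0625, 0.0625, 0.125 (working shown to 6 dp, full precision carried).
H' = −Σ pᵢ ln pᵢ = −((-0.173287) + (-0.173287) + (-0.363485) + (-0.173287) + (-0.313871) + (-0.173287) + (-0.173287) + (-0.173287) + (-0.259930)) = 1.977006.
With S = 9 species, ln S = 2.197225, so J = 1.977006/2.197225 = 0.899774, i.e. 0.8998 to 4 decimal places.

0.8998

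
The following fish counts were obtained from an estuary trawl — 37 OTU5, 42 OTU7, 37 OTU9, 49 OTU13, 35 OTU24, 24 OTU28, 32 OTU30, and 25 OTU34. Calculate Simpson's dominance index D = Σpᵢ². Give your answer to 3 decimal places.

0.131

Total N = 37+42+37+49+35+24+32+25 = 281, so the proportions are 0.13167, 0.14947, 0.13167, 0.17438, 0.12456, 0.08541, 0.11388, 0.08897 (working shown to 5 dp, full precision carried).
D = 0.13167² + 0.14947² + 0.13167² + 0.17438² + 0.12456² + 0.08541² + 0.11388² + 0.08897² = 0.01734 + 0.02234 + 0.01734 + 0.03041 + 0.01551 + 0.00729 + 0.01297 + 0.00792 = 0.13112.
To 3 decimal places, D = 0.131.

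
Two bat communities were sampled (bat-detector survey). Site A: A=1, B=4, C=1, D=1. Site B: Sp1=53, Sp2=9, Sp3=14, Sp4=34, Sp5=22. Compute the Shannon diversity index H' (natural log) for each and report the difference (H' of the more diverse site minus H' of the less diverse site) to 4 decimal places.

Site A: N=7, proportions 0.142857, 0.571429, 0.142857, 0.142857, giving H' = 1.153742 (working shown to 6 dp, full precision carried).
Site B: N=132, proportions 0.401515, 0.068182, 0.106061, 0.257576, 0.166667, giving H' = 1.435480.
Difference = |1.153742 − 1.435480| = 0.281738, i.e. 0.2817 to 4 decimal places.

0.2817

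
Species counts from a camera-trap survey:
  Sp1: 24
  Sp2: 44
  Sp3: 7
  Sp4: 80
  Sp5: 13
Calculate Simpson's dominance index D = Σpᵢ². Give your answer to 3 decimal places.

Total N = 24+44+7+80+13 = 168, so the proportions are 0.14286, 0.2619, 0.04167, 0.47619, 0.07738 (working shown to 5 dp, full precision carried).
D = 0.14286² + 0.2619² + 0.04167² + 0.47619² + 0.07738² = 0.02041 + 0.06859 + 0.00174 + 0.22676 + 0.00599 = 0.32348.
To 3 decimal places, D = 0.323.

0.323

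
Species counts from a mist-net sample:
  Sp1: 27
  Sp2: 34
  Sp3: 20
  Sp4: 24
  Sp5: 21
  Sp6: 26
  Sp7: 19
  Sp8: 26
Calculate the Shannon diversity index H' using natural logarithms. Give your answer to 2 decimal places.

2.06

Total N = 27+34+20+24+21+26+19+26 = 197, so the proportions are 0.1371, 0.1726, 0.1015, 0.1218, 0.1066, 0.132, 0.0964, 0.132 (working shown to 4 dp, full precision carried).
Each pᵢ ln pᵢ term: 0.1371×(-1.9874)=-0.2724, 0.1726×(-1.7568)=-0.3032, 0.1015×(-2.2875)=-0.2322, 0.1218×(-2.1051)=-0.2565, 0.1066×(-2.2387)=-0.2386, 0.132×(-2.0251)=-0.2673, 0.0964×(-2.3388)=-0.2256, 0.132×(-2.0251)=-0.2673.
Sum = -2.0630, so H' = 2.06.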